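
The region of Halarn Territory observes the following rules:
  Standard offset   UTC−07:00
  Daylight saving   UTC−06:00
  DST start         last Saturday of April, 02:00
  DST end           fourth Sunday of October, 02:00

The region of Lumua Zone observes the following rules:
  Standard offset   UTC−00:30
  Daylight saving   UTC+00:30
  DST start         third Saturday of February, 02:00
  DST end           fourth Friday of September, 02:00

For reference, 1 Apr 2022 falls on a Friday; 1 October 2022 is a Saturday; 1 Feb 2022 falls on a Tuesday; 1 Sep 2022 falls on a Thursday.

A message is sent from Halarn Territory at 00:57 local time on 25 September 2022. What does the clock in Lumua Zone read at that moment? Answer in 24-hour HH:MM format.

1 April 2022 is a Friday, so Saturdays fall on 2, 9, 16, 23, 30; the last is April 30.
1 October 2022 is a Saturday, so the first Sunday is October 2 and the fourth is October 23.
25 September 2022 lies within the daylight-saving period (30 April – 23 October), so Halarn Territory is on daylight time, UTC−06:00.
00:57 Halarn Territory + 6h = 06:57 UTC.
1 February 2022 is a Tuesday, so the first Saturday is February 5 and the third is February 19.
1 September 2022 is a Thursday, so the first Friday is September 2 and the fourth is September 23.
At the standard offset (UTC−00:30), 06:57 UTC − 0h30m = 06:27 Lumua Zone standard time.
Daylight saving runs 19 February – 23 September; the standard-time date in Lumua Zone, 25 September 2022, is outside that window, so Lumua Zone is on standard time at UTC−00:30.
06:57 UTC − 0h30m = 06:27 Lumua Zone.

06:27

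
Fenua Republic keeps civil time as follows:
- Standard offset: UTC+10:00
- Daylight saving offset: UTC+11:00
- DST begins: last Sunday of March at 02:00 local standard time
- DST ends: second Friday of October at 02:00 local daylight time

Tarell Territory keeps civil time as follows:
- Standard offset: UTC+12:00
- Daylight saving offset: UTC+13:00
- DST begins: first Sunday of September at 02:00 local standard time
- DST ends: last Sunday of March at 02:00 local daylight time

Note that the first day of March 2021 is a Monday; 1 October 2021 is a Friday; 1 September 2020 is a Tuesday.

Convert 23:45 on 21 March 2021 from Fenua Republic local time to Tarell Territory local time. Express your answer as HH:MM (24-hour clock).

02:45

1 March 2021 is a Monday, so Sundays fall on 7, 14, 21, 28; the last is March 28.
1 October 2021 is a Friday, so the first Friday is October 1 and the second is October 8.
Daylight saving runs 28 March – 8 October; 21 March 2021 is outside that window, so Fenua Republic is on standard time at UTC+10:00.
23:45 Fenua Republic − 10h = 13:45 UTC.
1 September 2020 is a Tuesday, so the first Sunday is September 6.
1 March 2021 is a Monday, so Sundays fall on 7, 14, 21, 28; the last is March 28.
At the standard offset (UTC+12:00), 13:45 UTC + 12h = 01:45 Tarell Territory standard time (rolling into the next day, 22 March 2021).
The standard-time date in Tarell Territory, 22 March 2021, lies within the daylight-saving period (6 September 2020 – 28 March 2021), so Tarell Territory is on daylight time, UTC+13:00.
13:45 UTC + 13h = 02:45 Tarell Territory (rolling into the next day, 22 March 2021).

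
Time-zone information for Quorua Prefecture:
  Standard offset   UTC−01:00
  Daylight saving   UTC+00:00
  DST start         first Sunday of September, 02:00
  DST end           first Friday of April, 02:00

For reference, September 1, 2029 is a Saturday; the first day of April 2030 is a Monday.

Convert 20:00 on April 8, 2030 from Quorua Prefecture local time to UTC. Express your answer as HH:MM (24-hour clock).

21:00

1 September 2029 is a Saturday, so the first Sunday is September 2.
1 April 2030 is a Monday, so the first Friday is April 5.
Daylight saving runs 2 September 2029 – 5 April 2030; April 8, 2030 is outside that window, so Quorua Prefecture is on standard time at UTC−01:00.
20:00 local + 1h = 21:00 UTC.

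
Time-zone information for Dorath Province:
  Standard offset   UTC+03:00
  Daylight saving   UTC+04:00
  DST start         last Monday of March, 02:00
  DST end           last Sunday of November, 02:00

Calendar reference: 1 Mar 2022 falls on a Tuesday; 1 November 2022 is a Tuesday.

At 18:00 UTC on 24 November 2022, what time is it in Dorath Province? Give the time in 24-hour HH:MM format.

22:00

1 March 2022 is a Tuesday, so Mondays fall on 7, 14, 21, 28; the last is March 28.
1 November 2022 is a Tuesday, so Sundays fall on 6, 13, 20, 27; the last is November 27.
At the standard offset (UTC+03:00), 18:00 UTC + 3h = 21:00 Dorath Province standard time.
The standard-time date in Dorath Province, 24 November 2022, lies within the daylight-saving period (28 March – 27 November), so Dorath Province is on daylight time, UTC+04:00.
18:00 UTC + 4h = 22:00 local.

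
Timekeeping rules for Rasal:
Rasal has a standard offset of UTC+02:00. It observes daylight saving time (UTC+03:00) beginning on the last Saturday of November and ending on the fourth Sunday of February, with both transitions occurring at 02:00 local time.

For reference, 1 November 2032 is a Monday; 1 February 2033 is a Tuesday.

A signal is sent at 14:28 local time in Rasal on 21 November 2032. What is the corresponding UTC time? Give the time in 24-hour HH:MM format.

1 November 2032 is a Monday, so Saturdays fall on 6, 13, 20, 27; the last is November 27.
1 February 2033 is a Tuesday, so the first Sunday is February 6 and the fourth is February 27.
Daylight saving runs 27 November 2032 – 27 February 2033; 21 November 2032 is outside that window, so Rasal is on standard time at UTC+02:00.
14:28 local − 2h = 12:28 UTC.

12:28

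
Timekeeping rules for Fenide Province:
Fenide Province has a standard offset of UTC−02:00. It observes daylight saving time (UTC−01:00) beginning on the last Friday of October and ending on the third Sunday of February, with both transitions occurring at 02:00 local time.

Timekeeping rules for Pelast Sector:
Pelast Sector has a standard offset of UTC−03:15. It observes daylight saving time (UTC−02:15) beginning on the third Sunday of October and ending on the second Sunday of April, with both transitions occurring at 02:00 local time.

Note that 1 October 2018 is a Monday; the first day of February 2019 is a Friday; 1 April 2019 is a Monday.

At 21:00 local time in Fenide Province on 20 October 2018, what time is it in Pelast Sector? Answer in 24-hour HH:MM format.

1 October 2018 is a Monday, so Fridays fall on 5, 12, 19, 26; the last is October 26.
1 February 2019 is a Friday, so the first Sunday is February 3 and the third is February 17.
Daylight saving runs 26 October 2018 – 17 February 2019; 20 October 2018 is outside that window, so Fenide Province is on standard time at UTC−02:00.
21:00 Fenide Province + 2h = 23:00 UTC.
1 October 2018 is a Monday, so the first Sunday is October 7 and the third is October 21.
1 April 2019 is a Monday, so the first Sunday is April 7 and the second is April 14.
At the standard offset (UTC−03:15), 23:00 UTC − 3h15m = 19:45 Pelast Sector standard time.
The standard-time date in Pelast Sector, 20 October 2018, does not fall between 21 October 2018 and 14 April 2019, so daylight saving is not in effect and Pelast Sector is at UTC−03:15.
23:00 UTC − 3h15m = 19:45 Pelast Sector.

19:45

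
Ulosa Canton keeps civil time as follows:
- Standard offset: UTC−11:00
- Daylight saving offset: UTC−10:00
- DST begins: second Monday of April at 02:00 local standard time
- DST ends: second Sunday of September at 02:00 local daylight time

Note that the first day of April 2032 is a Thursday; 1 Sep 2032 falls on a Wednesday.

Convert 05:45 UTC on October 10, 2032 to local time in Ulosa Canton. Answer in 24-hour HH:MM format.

18:45

1 April 2032 is a Thursday, so the first Monday is April 5 and the second is April 12.
1 September 2032 is a Wednesday, so the first Sunday is September 5 and the second is September 12.
At the standard offset (UTC−11:00), 05:45 UTC − 11h = 18:45 Ulosa Canton standard time (rolling into the previous day, 9 October 2032).
The standard-time date in Ulosa Canton, October 9, 2032, does not fall between 12 April and 12 September, so daylight saving is not in effect and Ulosa Canton is at UTC−11:00.
05:45 UTC − 11h = 18:45 local (rolling into the previous day, 9 October 2032).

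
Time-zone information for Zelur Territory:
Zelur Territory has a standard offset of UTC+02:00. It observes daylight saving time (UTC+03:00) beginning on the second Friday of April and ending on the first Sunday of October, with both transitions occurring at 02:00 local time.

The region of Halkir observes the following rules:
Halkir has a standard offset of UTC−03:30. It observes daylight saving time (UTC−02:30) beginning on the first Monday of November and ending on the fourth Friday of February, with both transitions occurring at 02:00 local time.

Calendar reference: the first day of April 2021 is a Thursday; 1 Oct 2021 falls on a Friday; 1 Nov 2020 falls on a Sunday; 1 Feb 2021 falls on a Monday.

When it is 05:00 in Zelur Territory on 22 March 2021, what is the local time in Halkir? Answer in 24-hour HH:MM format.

1 April 2021 is a Thursday, so the first Friday is April 2 and the second is April 9.
1 October 2021 is a Friday, so the first Sunday is October 3.
22 March 2021 is outside the daylight-saving period (9 April – 3 October), so Zelur Territory is on standard time, UTC+02:00.
05:00 Zelur Territory − 2h = 03:00 UTC.
1 November 2020 is a Sunday, so the first Monday is November 2.
1 February 2021 is a Monday, so the first Friday is February 5 and the fourth is February 26.
At the standard offset (UTC−03:30), 03:00 UTC − 3h30m = 23:30 Halkir standard time (rolling into the previous day, 21 March 2021).
Daylight saving runs 2 November 2020 – 26 February 2021; the standard-time date in Halkir, 21 March 2021, is outside that window, so Halkir is on standard time at UTC−03:30.
03:00 UTC − 3h30m = 23:30 Halkir (rolling into the previous day, 21 March 2021).

23:30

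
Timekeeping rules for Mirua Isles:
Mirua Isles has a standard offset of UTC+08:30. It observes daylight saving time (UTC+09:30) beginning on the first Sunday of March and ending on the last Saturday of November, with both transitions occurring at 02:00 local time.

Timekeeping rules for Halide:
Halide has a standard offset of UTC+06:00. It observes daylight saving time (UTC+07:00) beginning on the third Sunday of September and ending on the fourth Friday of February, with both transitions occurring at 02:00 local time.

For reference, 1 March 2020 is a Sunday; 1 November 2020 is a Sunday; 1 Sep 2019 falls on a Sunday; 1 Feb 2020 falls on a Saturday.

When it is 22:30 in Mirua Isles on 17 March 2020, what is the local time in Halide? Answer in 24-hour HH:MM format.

1 March 2020 is a Sunday, so the first Sunday is March 1.
1 November 2020 is a Sunday, so Saturdays fall on 7, 14, 21, 28; the last is November 28.
17 March 2020 lies within the daylight-saving period (1 March – 28 November), so Mirua Isles is on daylight time, UTC+09:30.
22:30 Mirua Isles − 9h30m = 13:00 UTC.
1 September 2019 is a Sunday, so the first Sunday is September 1 and the third is September 15.
1 February 2020 is a Saturday, so the first Friday is February 7 and the fourth is February 28.
At the standard offset (UTC+06:00), 13:00 UTC + 6h = 19:00 Halide standard time.
The standard-time date in Halide, 17 March 2020, does not fall between 15 September 2019 and 28 February 2020, so daylight saving is not in effect and Halide is at UTC+06:00.
13:00 UTC + 6h = 19:00 Halide.

19:00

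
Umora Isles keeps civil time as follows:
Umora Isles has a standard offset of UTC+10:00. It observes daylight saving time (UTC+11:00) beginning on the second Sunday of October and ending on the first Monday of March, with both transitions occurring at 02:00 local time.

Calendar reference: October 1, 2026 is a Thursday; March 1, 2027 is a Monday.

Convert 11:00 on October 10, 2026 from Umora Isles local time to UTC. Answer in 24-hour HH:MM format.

1 October 2026 is a Thursday, so the first Sunday is October 4 and the second is October 11.
1 March 2027 is a Monday, so the first Monday is March 1.
October 10, 2026 does not fall between 11 October 2026 and 1 March 2027, so daylight saving is not in effect and Umora Isles is at UTC+10:00.
11:00 local − 10h = 01:00 UTC.

01:00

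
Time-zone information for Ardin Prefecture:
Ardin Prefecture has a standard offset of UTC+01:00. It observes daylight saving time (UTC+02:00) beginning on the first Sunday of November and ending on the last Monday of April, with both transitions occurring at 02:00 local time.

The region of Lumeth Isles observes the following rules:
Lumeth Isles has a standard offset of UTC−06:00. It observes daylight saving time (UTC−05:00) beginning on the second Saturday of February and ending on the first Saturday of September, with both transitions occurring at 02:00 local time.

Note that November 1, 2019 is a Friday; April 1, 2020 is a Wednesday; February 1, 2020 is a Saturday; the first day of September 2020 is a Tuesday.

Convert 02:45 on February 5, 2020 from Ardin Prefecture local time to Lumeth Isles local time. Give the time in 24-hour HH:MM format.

18:45

1 November 2019 is a Friday, so the first Sunday is November 3.
1 April 2020 is a Wednesday, so Mondays fall on 6, 13, 20, 27; the last is April 27.
February 5, 2020 falls between 3 November 2019 and 27 April 2020, so daylight saving is in effect and Ardin Prefecture is at UTC+02:00.
02:45 Ardin Prefecture − 2h = 00:45 UTC.
1 February 2020 is a Saturday, so the first Saturday is February 1 and the second is February 8.
1 September 2020 is a Tuesday, so the first Saturday is September 5.
At the standard offset (UTC−06:00), 00:45 UTC − 6h = 18:45 Lumeth Isles standard time (rolling into the previous day, 4 February 2020).
Daylight saving runs 8 February – 5 September; the standard-time date in Lumeth Isles, February 4, 2020, is outside that window, so Lumeth Isles is on standard time at UTC−06:00.
00:45 UTC − 6h = 18:45 Lumeth Isles (rolling into the previous day, 4 February 2020).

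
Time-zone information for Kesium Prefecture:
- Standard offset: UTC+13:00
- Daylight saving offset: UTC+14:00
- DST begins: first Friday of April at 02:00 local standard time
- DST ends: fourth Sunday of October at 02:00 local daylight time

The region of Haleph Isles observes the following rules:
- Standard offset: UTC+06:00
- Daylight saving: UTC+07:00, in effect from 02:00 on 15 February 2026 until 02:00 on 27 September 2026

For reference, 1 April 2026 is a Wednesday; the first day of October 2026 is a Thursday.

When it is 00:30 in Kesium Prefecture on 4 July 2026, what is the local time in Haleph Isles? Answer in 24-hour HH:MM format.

17:30

1 April 2026 is a Wednesday, so the first Friday is April 3.
1 October 2026 is a Thursday, so the first Sunday is October 4 and the fourth is October 25.
Daylight saving runs 3 April – 25 October; 4 July 2026 is inside that window, so Kesium Prefecture is at UTC+14:00.
00:30 Kesium Prefecture − 14h = 10:30 UTC (rolling into the previous day, 3 July 2026).
At the standard offset (UTC+06:00), 10:30 UTC + 6h = 16:30 Haleph Isles standard time.
The standard-time date in Haleph Isles, 3 July 2026, falls between 15 February and 27 September, so daylight saving is in effect and Haleph Isles is at UTC+07:00.
10:30 UTC + 7h = 17:30 Haleph Isles.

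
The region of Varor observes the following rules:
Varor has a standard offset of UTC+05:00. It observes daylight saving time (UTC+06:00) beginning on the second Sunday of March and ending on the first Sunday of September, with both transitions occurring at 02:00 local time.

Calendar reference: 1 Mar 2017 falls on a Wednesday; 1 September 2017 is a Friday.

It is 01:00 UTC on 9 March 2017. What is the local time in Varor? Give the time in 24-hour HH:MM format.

1 March 2017 is a Wednesday, so the first Sunday is March 5 and the second is March 12.
1 September 2017 is a Friday, so the first Sunday is September 3.
At the standard offset (UTC+05:00), 01:00 UTC + 5h = 06:00 Varor standard time.
The standard-time date in Varor, 9 March 2017, does not fall between 12 March and 3 September, so daylight saving is not in effect and Varor is at UTC+05:00.
01:00 UTC + 5h = 06:00 local.

06:00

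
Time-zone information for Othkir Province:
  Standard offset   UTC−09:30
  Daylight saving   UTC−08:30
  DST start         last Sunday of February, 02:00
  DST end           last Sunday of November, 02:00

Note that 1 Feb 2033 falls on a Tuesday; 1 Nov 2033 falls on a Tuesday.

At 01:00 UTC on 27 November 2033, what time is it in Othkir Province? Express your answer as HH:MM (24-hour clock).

16:30

1 February 2033 is a Tuesday, so Sundays fall on 6, 13, 20, 27; the last is February 27.
1 November 2033 is a Tuesday, so Sundays fall on 6, 13, 20, 27; the last is November 27.
At the standard offset (UTC−09:30), 01:00 UTC − 9h30m = 15:30 Othkir Province standard time (rolling into the previous day, 26 November 2033).
Daylight saving runs 27 February – 27 November; the standard-time date in Othkir Province, 26 November 2033, is inside that window, so Othkir Province is at UTC−08:30.
01:00 UTC − 8h30m = 16:30 local (rolling into the previous day, 26 November 2033).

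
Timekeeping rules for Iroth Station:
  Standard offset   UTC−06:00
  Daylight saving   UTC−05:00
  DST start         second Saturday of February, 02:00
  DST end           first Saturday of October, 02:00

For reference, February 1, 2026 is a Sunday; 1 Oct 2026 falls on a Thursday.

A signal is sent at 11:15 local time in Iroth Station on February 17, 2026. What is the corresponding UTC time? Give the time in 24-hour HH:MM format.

16:15

1 February 2026 is a Sunday, so the first Saturday is February 7 and the second is February 14.
1 October 2026 is a Thursday, so the first Saturday is October 3.
February 17, 2026 lies within the daylight-saving period (14 February – 3 October), so Iroth Station is on daylight time, UTC−05:00.
11:15 local + 5h = 16:15 UTC.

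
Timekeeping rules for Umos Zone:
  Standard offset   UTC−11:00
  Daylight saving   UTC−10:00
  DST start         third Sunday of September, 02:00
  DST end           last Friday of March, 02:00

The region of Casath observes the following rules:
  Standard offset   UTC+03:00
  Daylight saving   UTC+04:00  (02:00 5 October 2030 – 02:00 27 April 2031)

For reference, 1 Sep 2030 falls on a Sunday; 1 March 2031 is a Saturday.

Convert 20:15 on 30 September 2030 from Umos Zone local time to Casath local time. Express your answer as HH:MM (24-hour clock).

09:15

1 September 2030 is a Sunday, so the first Sunday is September 1 and the third is September 15.
1 March 2031 is a Saturday, so Fridays fall on 7, 14, 21, 28; the last is March 28.
30 September 2030 lies within the daylight-saving period (15 September 2030 – 28 March 2031), so Umos Zone is on daylight time, UTC−10:00.
20:15 Umos Zone + 10h = 06:15 UTC (rolling into the next day, 1 October 2030).
At the standard offset (UTC+03:00), 06:15 UTC + 3h = 09:15 Casath standard time.
The standard-time date in Casath, 1 October 2030, does not fall between 5 October 2030 and 27 April 2031, so daylight saving is not in effect and Casath is at UTC+03:00.
06:15 UTC + 3h = 09:15 Casath.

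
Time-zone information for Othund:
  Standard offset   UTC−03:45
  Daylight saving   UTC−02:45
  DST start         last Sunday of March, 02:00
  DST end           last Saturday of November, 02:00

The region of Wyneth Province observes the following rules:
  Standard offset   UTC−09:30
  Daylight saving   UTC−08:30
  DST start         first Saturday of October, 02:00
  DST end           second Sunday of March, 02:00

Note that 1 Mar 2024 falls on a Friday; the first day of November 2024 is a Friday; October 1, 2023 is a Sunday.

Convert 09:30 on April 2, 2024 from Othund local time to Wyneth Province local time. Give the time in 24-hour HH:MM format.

1 March 2024 is a Friday, so Sundays fall on 3, 10, 17, 24, 31; the last is March 31.
1 November 2024 is a Friday, so Saturdays fall on 2, 9, 16, 23, 30; the last is November 30.
April 2, 2024 falls between 31 March and 30 November, so daylight saving is in effect and Othund is at UTC−02:45.
09:30 Othund + 2h45m = 12:15 UTC.
1 October 2023 is a Sunday, so the first Saturday is October 7.
1 March 2024 is a Friday, so the first Sunday is March 3 and the second is March 10.
At the standard offset (UTC−09:30), 12:15 UTC − 9h30m = 02:45 Wyneth Province standard time.
The standard-time date in Wyneth Province, April 2, 2024, does not fall between 7 October 2023 and 10 March 2024, so daylight saving is not in effect and Wyneth Province is at UTC−09:30.
12:15 UTC − 9h30m = 02:45 Wyneth Province.

02:45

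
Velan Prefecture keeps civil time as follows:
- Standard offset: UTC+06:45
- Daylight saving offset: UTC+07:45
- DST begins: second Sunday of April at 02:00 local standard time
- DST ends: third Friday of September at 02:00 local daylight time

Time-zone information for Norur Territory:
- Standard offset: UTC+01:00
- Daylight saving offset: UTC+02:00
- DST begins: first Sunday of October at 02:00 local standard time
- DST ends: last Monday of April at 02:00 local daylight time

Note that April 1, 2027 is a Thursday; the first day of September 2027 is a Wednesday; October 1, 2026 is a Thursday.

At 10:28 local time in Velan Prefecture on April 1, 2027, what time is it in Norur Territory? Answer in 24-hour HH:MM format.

1 April 2027 is a Thursday, so the first Sunday is April 4 and the second is April 11.
1 September 2027 is a Wednesday, so the first Friday is September 3 and the third is September 17.
Daylight saving runs 11 April – 17 September; April 1, 2027 is outside that window, so Velan Prefecture is on standard time at UTC+06:45.
10:28 Velan Prefecture − 6h45m = 03:43 UTC.
1 October 2026 is a Thursday, so the first Sunday is October 4.
1 April 2027 is a Thursday, so Mondays fall on 5, 12, 19, 26; the last is April 26.
At the standard offset (UTC+01:00), 03:43 UTC + 1h = 04:43 Norur Territory standard time.
The standard-time date in Norur Territory, April 1, 2027, lies within the daylight-saving period (4 October 2026 – 26 April 2027), so Norur Territory is on daylight time, UTC+02:00.
03:43 UTC + 2h = 05:43 Norur Territory.

05:43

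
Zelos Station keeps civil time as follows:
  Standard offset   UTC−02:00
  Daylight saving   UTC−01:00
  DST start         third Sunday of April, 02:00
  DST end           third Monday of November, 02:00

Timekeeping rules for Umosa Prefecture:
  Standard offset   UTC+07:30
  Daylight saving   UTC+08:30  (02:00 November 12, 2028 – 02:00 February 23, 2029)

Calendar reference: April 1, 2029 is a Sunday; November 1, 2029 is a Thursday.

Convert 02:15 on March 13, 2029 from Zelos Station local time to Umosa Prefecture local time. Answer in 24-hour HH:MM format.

1 April 2029 is a Sunday, so the first Sunday is April 1 and the third is April 15.
1 November 2029 is a Thursday, so the first Monday is November 5 and the third is November 19.
March 13, 2029 does not fall between 15 April and 19 November, so daylight saving is not in effect and Zelos Station is at UTC−02:00.
02:15 Zelos Station + 2h = 04:15 UTC.
At the standard offset (UTC+07:30), 04:15 UTC + 7h30m = 11:45 Umosa Prefecture standard time.
The standard-time date in Umosa Prefecture, March 13, 2029, does not fall between 12 November 2028 and 23 February 2029, so daylight saving is not in effect and Umosa Prefecture is at UTC+07:30.
04:15 UTC + 7h30m = 11:45 Umosa Prefecture.

11:45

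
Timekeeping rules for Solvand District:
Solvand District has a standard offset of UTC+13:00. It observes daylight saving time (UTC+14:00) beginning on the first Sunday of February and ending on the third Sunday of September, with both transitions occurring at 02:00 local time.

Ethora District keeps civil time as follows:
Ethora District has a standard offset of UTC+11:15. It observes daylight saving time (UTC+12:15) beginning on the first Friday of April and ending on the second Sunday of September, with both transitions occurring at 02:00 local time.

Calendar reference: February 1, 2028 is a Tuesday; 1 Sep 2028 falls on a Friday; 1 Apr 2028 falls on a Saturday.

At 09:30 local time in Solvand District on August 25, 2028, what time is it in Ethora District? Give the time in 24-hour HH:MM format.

07:45

1 February 2028 is a Tuesday, so the first Sunday is February 6.
1 September 2028 is a Friday, so the first Sunday is September 3 and the third is September 17.
August 25, 2028 falls between 6 February and 17 September, so daylight saving is in effect and Solvand District is at UTC+14:00.
09:30 Solvand District − 14h = 19:30 UTC (rolling into the previous day, 24 August 2028).
1 April 2028 is a Saturday, so the first Friday is April 7.
1 September 2028 is a Friday, so the first Sunday is September 3 and the second is September 10.
At the standard offset (UTC+11:15), 19:30 UTC + 11h15m = 06:45 Ethora District standard time (rolling into the next day, 25 August 2028).
The standard-time date in Ethora District, August 25, 2028, lies within the daylight-saving period (7 April – 10 September), so Ethora District is on daylight time, UTC+12:15.
19:30 UTC + 12h15m = 07:45 Ethora District (rolling into the next day, 25 August 2028).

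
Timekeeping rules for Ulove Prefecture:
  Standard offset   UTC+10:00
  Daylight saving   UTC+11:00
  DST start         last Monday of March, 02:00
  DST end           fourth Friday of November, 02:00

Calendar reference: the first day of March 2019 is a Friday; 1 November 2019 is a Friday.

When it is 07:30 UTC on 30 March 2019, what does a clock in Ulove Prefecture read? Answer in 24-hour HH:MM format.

18:30

1 March 2019 is a Friday, so Mondays fall on 4, 11, 18, 25; the last is March 25.
1 November 2019 is a Friday, so the first Friday is November 1 and the fourth is November 22.
At the standard offset (UTC+10:00), 07:30 UTC + 10h = 17:30 Ulove Prefecture standard time.
The standard-time date in Ulove Prefecture, 30 March 2019, falls between 25 March and 22 November, so daylight saving is in effect and Ulove Prefecture is at UTC+11:00.
07:30 UTC + 11h = 18:30 local.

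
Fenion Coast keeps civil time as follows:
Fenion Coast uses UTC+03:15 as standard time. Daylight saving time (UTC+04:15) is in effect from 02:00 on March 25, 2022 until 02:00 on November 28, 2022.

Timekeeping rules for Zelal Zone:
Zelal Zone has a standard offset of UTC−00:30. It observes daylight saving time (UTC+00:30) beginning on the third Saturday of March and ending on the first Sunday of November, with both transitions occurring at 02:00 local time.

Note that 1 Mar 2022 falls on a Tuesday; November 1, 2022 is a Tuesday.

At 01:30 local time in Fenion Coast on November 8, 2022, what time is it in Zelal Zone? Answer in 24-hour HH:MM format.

20:45

November 8, 2022 lies within the daylight-saving period (25 March – 28 November), so Fenion Coast is on daylight time, UTC+04:15.
01:30 Fenion Coast − 4h15m = 21:15 UTC (rolling into the previous day, 7 November 2022).
1 March 2022 is a Tuesday, so the first Saturday is March 5 and the third is March 19.
1 November 2022 is a Tuesday, so the first Sunday is November 6.
At the standard offset (UTC−00:30), 21:15 UTC − 0h30m = 20:45 Zelal Zone standard time.
The standard-time date in Zelal Zone, November 7, 2022, is outside the daylight-saving period (19 March – 6 November), so Zelal Zone is on standard time, UTC−00:30.
21:15 UTC − 0h30m = 20:45 Zelal Zone.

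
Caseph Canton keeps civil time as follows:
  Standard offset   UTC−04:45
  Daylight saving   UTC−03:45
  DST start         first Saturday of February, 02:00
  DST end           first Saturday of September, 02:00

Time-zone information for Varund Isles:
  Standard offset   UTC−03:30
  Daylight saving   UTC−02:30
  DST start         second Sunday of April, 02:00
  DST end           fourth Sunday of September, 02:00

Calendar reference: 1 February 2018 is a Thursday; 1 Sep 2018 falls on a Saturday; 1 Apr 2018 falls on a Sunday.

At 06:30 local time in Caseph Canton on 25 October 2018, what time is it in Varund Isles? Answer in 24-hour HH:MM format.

1 February 2018 is a Thursday, so the first Saturday is February 3.
1 September 2018 is a Saturday, so the first Saturday is September 1.
25 October 2018 does not fall between 3 February and 1 September, so daylight saving is not in effect and Caseph Canton is at UTC−04:45.
06:30 Caseph Canton + 4h45m = 11:15 UTC.
1 April 2018 is a Sunday, so the first Sunday is April 1 and the second is April 8.
1 September 2018 is a Saturday, so the first Sunday is September 2 and the fourth is September 23.
At the standard offset (UTC−03:30), 11:15 UTC − 3h30m = 07:45 Varund Isles standard time.
Daylight saving runs 8 April – 23 September; the standard-time date in Varund Isles, 25 October 2018, is outside that window, so Varund Isles is on standard time at UTC−03:30.
11:15 UTC − 3h30m = 07:45 Varund Isles.

07:45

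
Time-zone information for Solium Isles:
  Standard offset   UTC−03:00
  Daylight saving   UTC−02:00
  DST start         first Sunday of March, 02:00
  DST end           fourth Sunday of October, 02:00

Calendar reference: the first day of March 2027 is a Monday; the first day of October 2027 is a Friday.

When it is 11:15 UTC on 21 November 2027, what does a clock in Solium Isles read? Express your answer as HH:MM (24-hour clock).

1 March 2027 is a Monday, so the first Sunday is March 7.
1 October 2027 is a Friday, so the first Sunday is October 3 and the fourth is October 24.
At the standard offset (UTC−03:00), 11:15 UTC − 3h = 08:15 Solium Isles standard time.
Daylight saving runs 7 March – 24 October; the standard-time date in Solium Isles, 21 November 2027, is outside that window, so Solium Isles is on standard time at UTC−03:00.
11:15 UTC − 3h = 08:15 local.

08:15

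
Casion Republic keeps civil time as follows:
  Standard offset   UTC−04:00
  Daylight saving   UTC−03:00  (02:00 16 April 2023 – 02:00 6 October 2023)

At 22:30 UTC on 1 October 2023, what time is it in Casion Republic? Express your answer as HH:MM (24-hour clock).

At the standard offset (UTC−04:00), 22:30 UTC − 4h = 18:30 Casion Republic standard time.
Daylight saving runs 16 April – 6 October; the standard-time date in Casion Republic, 1 October 2023, is inside that window, so Casion Republic is at UTC−03:00.
22:30 UTC − 3h = 19:30 local.

19:30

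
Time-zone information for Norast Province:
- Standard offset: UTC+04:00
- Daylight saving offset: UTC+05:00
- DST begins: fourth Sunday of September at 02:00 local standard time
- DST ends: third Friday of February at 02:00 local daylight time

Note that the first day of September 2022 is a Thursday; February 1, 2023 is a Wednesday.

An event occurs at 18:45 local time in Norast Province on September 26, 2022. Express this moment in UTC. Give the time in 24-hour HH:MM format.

13:45

1 September 2022 is a Thursday, so the first Sunday is September 4 and the fourth is September 25.
1 February 2023 is a Wednesday, so the first Friday is February 3 and the third is February 17.
September 26, 2022 falls between 25 September 2022 and 17 February 2023, so daylight saving is in effect and Norast Province is at UTC+05:00.
18:45 local − 5h = 13:45 UTC.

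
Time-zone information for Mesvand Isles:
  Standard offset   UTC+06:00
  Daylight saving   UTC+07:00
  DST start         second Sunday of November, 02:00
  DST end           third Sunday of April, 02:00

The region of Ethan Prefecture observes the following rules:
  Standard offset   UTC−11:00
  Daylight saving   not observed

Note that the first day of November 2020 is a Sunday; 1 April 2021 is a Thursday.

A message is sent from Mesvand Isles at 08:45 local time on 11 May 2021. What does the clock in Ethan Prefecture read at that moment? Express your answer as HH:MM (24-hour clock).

15:45

1 November 2020 is a Sunday, so the first Sunday is November 1 and the second is November 8.
1 April 2021 is a Thursday, so the first Sunday is April 4 and the third is April 18.
11 May 2021 does not fall between 8 November 2020 and 18 April 2021, so daylight saving is not in effect and Mesvand Isles is at UTC+06:00.
08:45 Mesvand Isles − 6h = 02:45 UTC.
Ethan Prefecture stays on UTC−11:00 all year.
02:45 UTC − 11h = 15:45 Ethan Prefecture (rolling into the previous day, 10 May 2021).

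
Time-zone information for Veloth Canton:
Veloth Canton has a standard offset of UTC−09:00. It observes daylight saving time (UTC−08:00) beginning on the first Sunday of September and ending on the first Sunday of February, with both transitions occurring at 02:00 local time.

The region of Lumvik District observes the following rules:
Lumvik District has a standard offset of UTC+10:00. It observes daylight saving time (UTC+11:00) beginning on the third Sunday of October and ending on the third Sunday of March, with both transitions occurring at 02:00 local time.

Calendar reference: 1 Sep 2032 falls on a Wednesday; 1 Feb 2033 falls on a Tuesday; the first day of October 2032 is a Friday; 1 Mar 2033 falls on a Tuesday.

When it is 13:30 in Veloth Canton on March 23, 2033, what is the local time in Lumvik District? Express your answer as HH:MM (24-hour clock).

08:30

1 September 2032 is a Wednesday, so the first Sunday is September 5.
1 February 2033 is a Tuesday, so the first Sunday is February 6.
March 23, 2033 does not fall between 5 September 2032 and 6 February 2033, so daylight saving is not in effect and Veloth Canton is at UTC−09:00.
13:30 Veloth Canton + 9h = 22:30 UTC.
1 October 2032 is a Friday, so the first Sunday is October 3 and the third is October 17.
1 March 2033 is a Tuesday, so the first Sunday is March 6 and the third is March 20.
At the standard offset (UTC+10:00), 22:30 UTC + 10h = 08:30 Lumvik District standard time (rolling into the next day, 24 March 2033).
The standard-time date in Lumvik District, March 24, 2033, does not fall between 17 October 2032 and 20 March 2033, so daylight saving is not in effect and Lumvik District is at UTC+10:00.
22:30 UTC + 10h = 08:30 Lumvik District (rolling into the next day, 24 March 2033).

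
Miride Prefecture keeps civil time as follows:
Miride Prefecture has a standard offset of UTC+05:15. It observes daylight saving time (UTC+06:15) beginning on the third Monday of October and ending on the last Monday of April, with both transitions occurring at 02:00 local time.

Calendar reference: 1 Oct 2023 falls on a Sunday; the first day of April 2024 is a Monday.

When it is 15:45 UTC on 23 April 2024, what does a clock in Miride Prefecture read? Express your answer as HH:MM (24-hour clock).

1 October 2023 is a Sunday, so the first Monday is October 2 and the third is October 16.
1 April 2024 is a Monday, so Mondays fall on 1, 8, 15, 22, 29; the last is April 29.
At the standard offset (UTC+05:15), 15:45 UTC + 5h15m = 21:00 Miride Prefecture standard time.
The standard-time date in Miride Prefecture, 23 April 2024, lies within the daylight-saving period (16 October 2023 – 29 April 2024), so Miride Prefecture is on daylight time, UTC+06:15.
15:45 UTC + 6h15m = 22:00 local.

22:00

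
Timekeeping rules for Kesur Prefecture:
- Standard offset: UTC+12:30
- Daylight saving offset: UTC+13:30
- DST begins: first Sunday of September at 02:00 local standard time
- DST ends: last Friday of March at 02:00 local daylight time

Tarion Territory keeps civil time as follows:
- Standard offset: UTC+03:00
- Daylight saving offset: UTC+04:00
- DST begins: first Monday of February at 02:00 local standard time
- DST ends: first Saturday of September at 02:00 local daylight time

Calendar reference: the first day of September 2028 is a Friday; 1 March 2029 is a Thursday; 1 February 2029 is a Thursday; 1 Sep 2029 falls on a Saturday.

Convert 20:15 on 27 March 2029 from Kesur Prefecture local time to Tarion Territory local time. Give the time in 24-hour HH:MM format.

1 September 2028 is a Friday, so the first Sunday is September 3.
1 March 2029 is a Thursday, so Fridays fall on 2, 9, 16, 23, 30; the last is March 30.
Daylight saving runs 3 September 2028 – 30 March 2029; 27 March 2029 is inside that window, so Kesur Prefecture is at UTC+13:30.
20:15 Kesur Prefecture − 13h30m = 06:45 UTC.
1 February 2029 is a Thursday, so the first Monday is February 5.
1 September 2029 is a Saturday, so the first Saturday is September 1.
At the standard offset (UTC+03:00), 06:45 UTC + 3h = 09:45 Tarion Territory standard time.
Daylight saving runs 5 February – 1 September; the standard-time date in Tarion Territory, 27 March 2029, is inside that window, so Tarion Territory is at UTC+04:00.
06:45 UTC + 4h = 10:45 Tarion Territory.

10:45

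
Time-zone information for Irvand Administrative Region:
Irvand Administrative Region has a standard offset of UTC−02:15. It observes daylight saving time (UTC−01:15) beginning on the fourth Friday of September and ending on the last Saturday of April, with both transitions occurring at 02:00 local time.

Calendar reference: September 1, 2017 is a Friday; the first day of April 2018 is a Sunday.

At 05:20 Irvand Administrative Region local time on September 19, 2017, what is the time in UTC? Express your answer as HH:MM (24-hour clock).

1 September 2017 is a Friday, so the first Friday is September 1 and the fourth is September 22.
1 April 2018 is a Sunday, so Saturdays fall on 7, 14, 21, 28; the last is April 28.
Daylight saving runs 22 September 2017 – 28 April 2018; September 19, 2017 is outside that window, so Irvand Administrative Region is on standard time at UTC−02:15.
05:20 local + 2h15m = 07:35 UTC.

07:35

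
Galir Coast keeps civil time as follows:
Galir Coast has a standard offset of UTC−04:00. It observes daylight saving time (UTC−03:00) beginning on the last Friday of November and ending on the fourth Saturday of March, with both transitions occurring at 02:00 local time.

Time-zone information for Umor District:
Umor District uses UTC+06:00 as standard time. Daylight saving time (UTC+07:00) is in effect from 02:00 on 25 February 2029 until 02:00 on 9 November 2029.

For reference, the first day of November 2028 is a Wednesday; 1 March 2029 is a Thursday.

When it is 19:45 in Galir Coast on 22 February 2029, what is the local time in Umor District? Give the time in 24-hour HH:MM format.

04:45

1 November 2028 is a Wednesday, so Fridays fall on 3, 10, 17, 24; the last is November 24.
1 March 2029 is a Thursday, so the first Saturday is March 3 and the fourth is March 24.
22 February 2029 lies within the daylight-saving period (24 November 2028 – 24 March 2029), so Galir Coast is on daylight time, UTC−03:00.
19:45 Galir Coast + 3h = 22:45 UTC.
At the standard offset (UTC+06:00), 22:45 UTC + 6h = 04:45 Umor District standard time (rolling into the next day, 23 February 2029).
The standard-time date in Umor District, 23 February 2029, does not fall between 25 February and 9 November, so daylight saving is not in effect and Umor District is at UTC+06:00.
22:45 UTC + 6h = 04:45 Umor District (rolling into the next day, 23 February 2029).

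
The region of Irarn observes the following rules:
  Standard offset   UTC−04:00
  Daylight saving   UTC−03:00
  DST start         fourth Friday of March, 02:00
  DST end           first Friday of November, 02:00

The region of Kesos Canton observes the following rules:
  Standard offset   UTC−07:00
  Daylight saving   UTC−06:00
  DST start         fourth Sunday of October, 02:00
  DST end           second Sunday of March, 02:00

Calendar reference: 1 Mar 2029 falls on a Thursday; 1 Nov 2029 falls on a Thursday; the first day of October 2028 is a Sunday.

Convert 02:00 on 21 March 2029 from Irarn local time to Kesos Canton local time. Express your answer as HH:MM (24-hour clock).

1 March 2029 is a Thursday, so the first Friday is March 2 and the fourth is March 23.
1 November 2029 is a Thursday, so the first Friday is November 2.
21 March 2029 is outside the daylight-saving period (23 March – 2 November), so Irarn is on standard time, UTC−04:00.
02:00 Irarn + 4h = 06:00 UTC.
1 October 2028 is a Sunday, so the first Sunday is October 1 and the fourth is October 22.
1 March 2029 is a Thursday, so the first Sunday is March 4 and the second is March 11.
At the standard offset (UTC−07:00), 06:00 UTC − 7h = 23:00 Kesos Canton standard time (rolling into the previous day, 20 March 2029).
Daylight saving runs 22 October 2028 – 11 March 2029; the standard-time date in Kesos Canton, 20 March 2029, is outside that window, so Kesos Canton is on standard time at UTC−07:00.
06:00 UTC − 7h = 23:00 Kesos Canton (rolling into the previous day, 20 March 2029).

23:00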